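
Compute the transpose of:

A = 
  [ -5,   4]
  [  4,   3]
Aᵀ = 
  [ -5,   4]
  [  4,   3]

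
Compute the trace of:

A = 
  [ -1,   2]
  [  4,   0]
-1

tr(A) = -1 + 0 = -1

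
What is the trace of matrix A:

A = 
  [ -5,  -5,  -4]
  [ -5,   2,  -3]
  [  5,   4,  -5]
-8

tr(A) = -5 + 2 + -5 = -8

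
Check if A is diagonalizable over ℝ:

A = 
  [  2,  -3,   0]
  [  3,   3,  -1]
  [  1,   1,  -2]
No

Characteristic polynomial: det(λI - A) = λ³ - 3λ² + 6λ + 25
By the rational root theorem any rational root is an integer dividing 25; none of those is a root, so p(λ) has no rational roots and hence (being an irreducible cubic) no repeated roots.
Discriminant of the cubic: Δ = -22815
Δ < 0 ⇒ one real eigenvalue and a complex-conjugate pair: λ ≈ 2.374 + 2.944i, 2.374 - 2.944i, -1.748
Has complex eigenvalues (not diagonalizable over ℝ).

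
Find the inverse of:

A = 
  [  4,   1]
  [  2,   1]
det(A) = (4)(1) - (1)(2) = 2
For a 2×2 matrix, A⁻¹ = (1/det(A)) · [[d, -b], [-c, a]]
    = (1/2) · [[1, -1], [-2, 4]]

A⁻¹ = 
  [ 1/2, -1/2]
  [  -1,    2]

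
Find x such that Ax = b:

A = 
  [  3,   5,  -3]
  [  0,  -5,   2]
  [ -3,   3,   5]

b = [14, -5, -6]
x = [3, 1, 0]

Row reduce the augmented matrix [A|b]:
R3 → R3 + (1)·R1
R3 → R3 + (8/5)·R2
REF = 
  [   3,    5,   -3,   14]
  [   0,   -5,    2,   -5]
  [   0,    0, 26/5,    0]

Back-substitution:
x₃ = 0 / (26/5) = 0
x₂ = (-5 - (2)(0)) / (-5) = 1
x₁ = (14 - (5)(1) - (-3)(0)) / 3 = 3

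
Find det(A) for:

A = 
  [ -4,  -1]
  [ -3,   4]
-19

For a 2×2 matrix, det = ad - bc = (-4)(4) - (-1)(-3) = -19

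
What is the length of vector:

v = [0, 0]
0

||v||₂ = √((0)² + (0)²) = √0 = 0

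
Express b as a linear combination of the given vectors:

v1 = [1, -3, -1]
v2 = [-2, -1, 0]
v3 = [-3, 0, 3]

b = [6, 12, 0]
c1 = -3, c2 = -3, c3 = -1

b = -3·v1 + -3·v2 + -1·v3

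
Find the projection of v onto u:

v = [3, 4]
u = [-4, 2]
proj_u(v) = [4/5, -2/5]

v·u = (3)(-4) + (4)(2) = -4
u·u = (-4)² + (2)² = 20
proj_u(v) = (v·u / u·u) × u = (-4/20) × u = (-1/5) × u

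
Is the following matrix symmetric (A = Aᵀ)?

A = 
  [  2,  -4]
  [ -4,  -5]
Yes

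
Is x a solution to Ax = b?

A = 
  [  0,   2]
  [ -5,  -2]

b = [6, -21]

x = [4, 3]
No

Ax = [6, -26] ≠ b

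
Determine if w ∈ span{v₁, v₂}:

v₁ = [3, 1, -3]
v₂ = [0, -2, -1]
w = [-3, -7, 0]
Yes

Form the augmented matrix and row-reduce:
[v₁|v₂|w] = 
  [  3,   0,  -3]
  [  1,  -2,  -7]
  [ -3,  -1,   0]
R2 → R2 - (1/3)·R1
R3 → R3 + (1)·R1
R3 → R3 - (1/2)·R2
REF = 
  [  3,   0,  -3]
  [  0,  -2,  -6]
  [  0,   0,   0]

No row of the form [0 0 | nonzero], so the system is consistent. Back-substitution gives c₁ = -1, c₂ = 3: w = (-1)·v₁ + (3)·v₂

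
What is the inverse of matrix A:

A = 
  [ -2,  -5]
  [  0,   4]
det(A) = (-2)(4) - (-5)(0) = -8
For a 2×2 matrix, A⁻¹ = (1/det(A)) · [[d, -b], [-c, a]]
    = (-1/8) · [[4, 5], [0, -2]]

A⁻¹ = 
  [-1/2, -5/8]
  [   0,  1/4]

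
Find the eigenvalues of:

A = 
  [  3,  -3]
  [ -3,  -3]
tr(A) = 0, det(A) = -18
Characteristic polynomial: λ² - tr(A)λ + det(A) = λ² - 18
λ² - 18 = 0  ⇒  λ = (0 ± √((0)² - 4·(-18)))/2 = (0 ± √(72))/2
  = 3√2,  -3√2

λ = 3√2, -3√2  (≈ 4.243, -4.243)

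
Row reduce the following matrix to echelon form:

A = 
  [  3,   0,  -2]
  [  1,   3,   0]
Row operations:
R2 → R2 - (1/3)·R1

Resulting echelon form:
REF = 
  [  3,   0,  -2]
  [  0,   3, 2/3]

Rank = 2 (number of non-zero pivot rows).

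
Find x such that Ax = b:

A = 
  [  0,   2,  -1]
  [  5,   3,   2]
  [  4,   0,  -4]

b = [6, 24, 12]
Row reduce the augmented matrix [A|b]:
Swap R1 ↔ R2
R3 → R3 - (4/5)·R1
R3 → R3 + (6/5)·R2
REF = 
  [    5,     3,     2,    24]
  [    0,     2,    -1,     6]
  [    0,     0, -34/5,     0]

Back-substitution:
x₃ = 0 / (-34/5) = 0
x₂ = (6 - (-1)(0)) / 2 = 3
x₁ = (24 - (3)(3) - (2)(0)) / 5 = 3

x = [3, 3, 0]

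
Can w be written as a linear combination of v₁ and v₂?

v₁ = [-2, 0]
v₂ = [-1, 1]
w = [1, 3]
Yes

Form the augmented matrix and row-reduce:
[v₁|v₂|w] = 
  [ -2,  -1,   1]
  [  0,   1,   3]
(already in echelon form — no row operations needed)

No row of the form [0 0 | nonzero], so the system is consistent. Back-substitution gives c₁ = -2, c₂ = 3: w = (-2)·v₁ + (3)·v₂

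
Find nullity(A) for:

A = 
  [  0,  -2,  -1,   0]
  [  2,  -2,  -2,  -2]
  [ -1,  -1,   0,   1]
nullity(A) = 2

Row reduce:
Swap R1 ↔ R2
R3 → R3 + (1/2)·R1
R3 → R3 - (1)·R2
REF = 
  [  2,  -2,  -2,  -2]
  [  0,  -2,  -1,   0]
  [  0,   0,   0,   0]
Pivot columns: 1, 2 → 2 pivots.
rank(A) = 2, so nullity(A) = 4 - 2 = 2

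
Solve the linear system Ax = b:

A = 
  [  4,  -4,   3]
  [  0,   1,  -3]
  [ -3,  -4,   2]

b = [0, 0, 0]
x = [0, 0, 0]

Row reduce the augmented matrix [A|b]:
R3 → R3 + (3/4)·R1
R3 → R3 + (7)·R2
REF = 
  [    4,    -4,     3,     0]
  [    0,     1,    -3,     0]
  [    0,     0, -67/4,     0]

Back-substitution:
x₃ = 0 / (-67/4) = 0
x₂ = (0 - (-3)(0)) / 1 = 0
x₁ = (0 - (-4)(0) - (3)(0)) / 4 = 0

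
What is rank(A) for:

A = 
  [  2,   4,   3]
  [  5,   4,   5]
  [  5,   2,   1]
rank(A) = 3

Row reduce:
R2 → R2 - (5/2)·R1
R3 → R3 - (5/2)·R1
R3 → R3 - (4/3)·R2
REF = 
  [    2,     4,     3]
  [    0,    -6,  -5/2]
  [    0,     0, -19/6]
Pivot columns: 1, 2, 3 → 3 pivots.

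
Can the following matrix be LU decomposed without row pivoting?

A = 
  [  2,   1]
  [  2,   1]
Yes.
A[1,1] = 2 ≠ 0, so Gaussian elimination proceeds without a row swap: multiplier ℓ₂₁ = (2)/(2) = 1, and U[2,2] = 1 - (1)(1) = 0.
L = 
  [  1,   0]
  [  1,   1]
U = 
  [  2,   1]
  [  0,   0]
Check row 2 of LU: [(1)(2), (1)(1) + 0] = [2, 1] = row 2 of A ✓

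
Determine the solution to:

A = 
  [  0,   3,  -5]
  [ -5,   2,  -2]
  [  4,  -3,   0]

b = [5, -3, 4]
x = [1, 0, -1]

Row reduce the augmented matrix [A|b]:
Swap R1 ↔ R2
R3 → R3 + (4/5)·R1
R3 → R3 + (7/15)·R2
REF = 
  [    -5,      2,     -2,     -3]
  [     0,      3,     -5,      5]
  [     0,      0, -59/15,  59/15]

Back-substitution:
x₃ = (59/15) / (-59/15) = -1
x₂ = (5 - (-5)(-1)) / 3 = 0
x₁ = (-3 - (2)(0) - (-2)(-1)) / (-5) = 1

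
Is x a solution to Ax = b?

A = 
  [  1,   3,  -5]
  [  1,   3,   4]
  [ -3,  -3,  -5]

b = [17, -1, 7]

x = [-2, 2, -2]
No

Ax = [14, -4, 10] ≠ b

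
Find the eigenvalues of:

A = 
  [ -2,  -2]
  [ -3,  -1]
tr(A) = -3, det(A) = -4
Characteristic polynomial: λ² - tr(A)λ + det(A) = λ² + 3λ - 4
λ² + 3λ - 4 = (λ + 4)(λ - 1)

λ = 1, -4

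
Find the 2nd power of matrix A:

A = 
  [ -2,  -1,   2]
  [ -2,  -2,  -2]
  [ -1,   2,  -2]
A² = A·A:
A²[1,1] = (-2)(-2) + (-1)(-2) + (2)(-1) = 4
A²[1,2] = (-2)(-1) + (-1)(-2) + (2)(2) = 8
A²[1,3] = (-2)(2) + (-1)(-2) + (2)(-2) = -6
A²[2,1] = (-2)(-2) + (-2)(-2) + (-2)(-1) = 10
A²[2,2] = (-2)(-1) + (-2)(-2) + (-2)(2) = 2
A²[2,3] = (-2)(2) + (-2)(-2) + (-2)(-2) = 4
A²[3,1] = (-1)(-2) + (2)(-2) + (-2)(-1) = 0
A²[3,2] = (-1)(-1) + (2)(-2) + (-2)(2) = -7
A²[3,3] = (-1)(2) + (2)(-2) + (-2)(-2) = -2
A² = 
  [  4,   8,  -6]
  [ 10,   2,   4]
  [  0,  -7,  -2]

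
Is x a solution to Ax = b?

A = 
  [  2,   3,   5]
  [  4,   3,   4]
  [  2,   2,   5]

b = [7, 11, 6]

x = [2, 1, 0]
Yes

Ax = [7, 11, 6] = b ✓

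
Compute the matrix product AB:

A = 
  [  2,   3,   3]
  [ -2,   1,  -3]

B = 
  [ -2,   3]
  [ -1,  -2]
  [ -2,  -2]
A is 2×3 and B is 3×2, so AB is 2×2. Each entry is (row of A)·(column of B):
AB[1,1] = (2)(-2) + (3)(-1) + (3)(-2) = -13
AB[1,2] = (2)(3) + (3)(-2) + (3)(-2) = -6
AB[2,1] = (-2)(-2) + (1)(-1) + (-3)(-2) = 9
AB[2,2] = (-2)(3) + (1)(-2) + (-3)(-2) = -2

AB = 
  [-13,  -6]
  [  9,  -2]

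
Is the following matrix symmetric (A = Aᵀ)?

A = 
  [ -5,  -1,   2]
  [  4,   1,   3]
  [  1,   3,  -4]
No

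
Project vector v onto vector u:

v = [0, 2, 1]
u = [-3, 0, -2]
proj_u(v) = [6/13, 0, 4/13]

v·u = (0)(-3) + (2)(0) + (1)(-2) = -2
u·u = (-3)² + (0)² + (-2)² = 13
proj_u(v) = (v·u / u·u) × u = (-2/13) × u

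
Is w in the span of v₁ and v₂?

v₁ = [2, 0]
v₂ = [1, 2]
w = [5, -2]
Yes

Form the augmented matrix and row-reduce:
[v₁|v₂|w] = 
  [  2,   1,   5]
  [  0,   2,  -2]
(already in echelon form — no row operations needed)

No row of the form [0 0 | nonzero], so the system is consistent. Back-substitution gives c₁ = 3, c₂ = -1: w = (3)·v₁ + (-1)·v₂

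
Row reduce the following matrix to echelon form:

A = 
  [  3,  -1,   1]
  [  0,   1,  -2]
Row operations:
No row operations needed (already in echelon form).

Resulting echelon form:
REF = 
  [  3,  -1,   1]
  [  0,   1,  -2]

Rank = 2 (number of non-zero pivot rows).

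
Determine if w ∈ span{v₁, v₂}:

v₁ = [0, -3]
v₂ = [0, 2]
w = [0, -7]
Yes

Form the augmented matrix and row-reduce:
[v₁|v₂|w] = 
  [  0,   0,   0]
  [ -3,   2,  -7]
Swap R1 ↔ R2
REF = 
  [ -3,   2,  -7]
  [  0,   0,   0]

No row of the form [0 0 | nonzero], so the system is consistent. Back-substitution gives c₁ = 7/3, c₂ = 0: w = (7/3)·v₁ + (0)·v₂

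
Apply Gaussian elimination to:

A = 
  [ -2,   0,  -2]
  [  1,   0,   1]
Row operations:
R2 → R2 + (1/2)·R1

Resulting echelon form:
REF = 
  [ -2,   0,  -2]
  [  0,   0,   0]

Rank = 1 (number of non-zero pivot rows).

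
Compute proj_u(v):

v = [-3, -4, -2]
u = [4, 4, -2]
v·u = (-3)(4) + (-4)(4) + (-2)(-2) = -24
u·u = (4)² + (4)² + (-2)² = 36
proj_u(v) = (v·u / u·u) × u = (-24/36) × u = (-2/3) × u

proj_u(v) = [-8/3, -8/3, 4/3]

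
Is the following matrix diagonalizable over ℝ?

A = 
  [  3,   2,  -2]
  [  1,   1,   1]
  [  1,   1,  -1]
Yes

Characteristic polynomial: det(λI - A) = λ³ - 3λ² - 2λ + 2
Testing integer divisors of the constant term: p(-1) = 0, so (λ + 1) is a factor:
p(λ) = (λ + 1)(λ² - 4λ + 2)
λ² - 4λ + 2 = 0  ⇒  λ = (4 ± √((-4)² - 4·(2)))/2 = (4 ± √(8))/2
  = 2 + √2,  2 - √2
Eigenvalues: -1, 2 + √2, 2 - √2  (≈ -1, 3.414, 0.5858)
The two irrational eigenvalues are distinct (simple), so each has alg. mult. = geom. mult. = 1.
λ=-1: alg. mult. = 1, geom. mult. = 3 - rank(A - (-1)I) = 3 - 2 = 1
Sum of geometric multiplicities equals n, so A has n independent eigenvectors.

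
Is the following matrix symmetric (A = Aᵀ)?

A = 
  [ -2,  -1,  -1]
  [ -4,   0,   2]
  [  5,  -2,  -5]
No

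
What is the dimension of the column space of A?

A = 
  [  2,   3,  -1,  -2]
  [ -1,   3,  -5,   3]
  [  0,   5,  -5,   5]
Row reduce:
R2 → R2 + (1/2)·R1
R3 → R3 - (10/9)·R2
REF = 
  [    2,     3,    -1,    -2]
  [    0,   9/2, -11/2,     2]
  [    0,     0,  10/9,  25/9]
Pivot columns: 1, 2, 3 → 3 pivots.
dim(Col(A)) = number of pivot columns = 3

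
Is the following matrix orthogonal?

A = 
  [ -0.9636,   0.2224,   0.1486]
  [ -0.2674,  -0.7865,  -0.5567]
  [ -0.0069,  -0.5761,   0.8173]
Yes

AᵀA = 
  [  1.0001,   0,   0]
  [  0,   0.9999,   0]
  [  0,   0,   1]
≈ I (equal to I up to the 4-dp rounding of the entries)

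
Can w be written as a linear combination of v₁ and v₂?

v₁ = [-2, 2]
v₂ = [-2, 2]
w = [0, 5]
No

Form the augmented matrix and row-reduce:
[v₁|v₂|w] = 
  [ -2,  -2,   0]
  [  2,   2,   5]
R2 → R2 + (1)·R1
REF = 
  [ -2,  -2,   0]
  [  0,   0,   5]

Row 2 reads [0 0 | 5], i.e. 0 = 5, so the system is inconsistent and w ∉ span{v₁, v₂}.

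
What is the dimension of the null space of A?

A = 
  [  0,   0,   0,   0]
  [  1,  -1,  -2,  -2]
nullity(A) = 3

Row reduce:
Swap R1 ↔ R2
REF = 
  [  1,  -1,  -2,  -2]
  [  0,   0,   0,   0]
Pivot columns: 1 → 1 pivot.
rank(A) = 1, so nullity(A) = 4 - 1 = 3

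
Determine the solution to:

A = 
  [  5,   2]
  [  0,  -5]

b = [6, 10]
Row reduce the augmented matrix [A|b]:
(already in echelon form)
REF = 
  [  5,   2,   6]
  [  0,  -5,  10]

Back-substitution:
x₂ = 10 / (-5) = -2
x₁ = (6 - (2)(-2)) / 5 = 2

x = [2, -2]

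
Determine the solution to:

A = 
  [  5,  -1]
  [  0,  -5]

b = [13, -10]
Row reduce the augmented matrix [A|b]:
(already in echelon form)
REF = 
  [  5,  -1,  13]
  [  0,  -5, -10]

Back-substitution:
x₂ = (-10) / (-5) = 2
x₁ = (13 - (-1)(2)) / 5 = 3

x = [3, 2]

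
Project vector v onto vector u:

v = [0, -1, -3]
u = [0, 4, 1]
v·u = (0)(0) + (-1)(4) + (-3)(1) = -7
u·u = (0)² + (4)² + (1)² = 17
proj_u(v) = (v·u / u·u) × u = (-7/17) × u

proj_u(v) = [0, -28/17, -7/17]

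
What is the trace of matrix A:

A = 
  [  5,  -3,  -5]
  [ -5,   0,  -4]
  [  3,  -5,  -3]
2

tr(A) = 5 + 0 + -3 = 2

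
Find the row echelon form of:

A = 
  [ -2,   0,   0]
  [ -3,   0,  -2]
Row operations:
R2 → R2 - (3/2)·R1

Resulting echelon form:
REF = 
  [ -2,   0,   0]
  [  0,   0,  -2]

Rank = 2 (number of non-zero pivot rows).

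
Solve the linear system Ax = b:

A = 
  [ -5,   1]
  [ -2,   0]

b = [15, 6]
Row reduce the augmented matrix [A|b]:
R2 → R2 - (2/5)·R1
REF = 
  [  -5,    1,   15]
  [   0, -2/5,    0]

Back-substitution:
x₂ = 0 / (-2/5) = 0
x₁ = (15 - (1)(0)) / (-5) = -3

x = [-3, 0]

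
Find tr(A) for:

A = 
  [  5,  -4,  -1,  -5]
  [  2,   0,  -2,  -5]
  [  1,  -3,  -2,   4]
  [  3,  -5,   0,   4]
7

tr(A) = 5 + 0 + -2 + 4 = 7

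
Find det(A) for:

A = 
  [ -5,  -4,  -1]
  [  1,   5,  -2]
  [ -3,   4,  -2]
-41

Cofactor expansion along row 1:
det(A) = (-5)·((5)(-2) - (-2)(4)) - (-4)·((1)(-2) - (-2)(-3)) + (-1)·((1)(4) - (5)(-3))
  = (-5)(-2) - (-4)(-8) + (-1)(19)
  = -41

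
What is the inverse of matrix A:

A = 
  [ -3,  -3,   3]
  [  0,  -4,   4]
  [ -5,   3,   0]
det(A) = (-3)·((-4)(0) - (4)(3)) - (-3)·((0)(0) - (4)(-5)) + (3)·((0)(3) - (-4)(-5))
  = (-3)(-12) - (-3)(20) + (3)(-20)
  = 36
det(A) = 36 ≠ 0, so A is invertible.

Cofactors Cᵢⱼ = (-1)ⁱ⁺ʲ·Mᵢⱼ:
C = 
  [-12, -20, -20]
  [  9,  15,  24]
  [  0,  12,  12]

adj(A) = Cᵀ:
adj(A) = 
  [-12,   9,   0]
  [-20,  15,  12]
  [-20,  24,  12]

A⁻¹ = (1/36) · adj(A):
A⁻¹ = 
  [-1/3,  1/4,    0]
  [-5/9, 5/12,  1/3]
  [-5/9,  2/3,  1/3]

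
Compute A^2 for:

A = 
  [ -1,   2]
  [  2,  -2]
A² = A·A:
A²[1,1] = (-1)(-1) + (2)(2) = 5
A²[1,2] = (-1)(2) + (2)(-2) = -6
A²[2,1] = (2)(-1) + (-2)(2) = -6
A²[2,2] = (2)(2) + (-2)(-2) = 8
A² = 
  [  5,  -6]
  [ -6,   8]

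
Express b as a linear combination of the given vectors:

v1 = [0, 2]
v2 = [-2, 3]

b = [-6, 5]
c1 = -2, c2 = 3

b = -2·v1 + 3·v2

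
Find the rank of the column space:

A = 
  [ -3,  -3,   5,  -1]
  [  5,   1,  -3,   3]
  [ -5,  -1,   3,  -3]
Row reduce:
R2 → R2 + (5/3)·R1
R3 → R3 - (5/3)·R1
R3 → R3 + (1)·R2
REF = 
  [  -3,   -3,    5,   -1]
  [   0,   -4, 16/3,  4/3]
  [   0,    0,    0,    0]
Pivot columns: 1, 2 → 2 pivots.
dim(Col(A)) = number of pivot columns = 2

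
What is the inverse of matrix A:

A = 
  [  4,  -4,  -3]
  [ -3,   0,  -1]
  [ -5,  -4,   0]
det(A) = (4)·((0)(0) - (-1)(-4)) - (-4)·((-3)(0) - (-1)(-5)) + (-3)·((-3)(-4) - (0)(-5))
  = (4)(-4) - (-4)(-5) + (-3)(12)
  = -72
det(A) = -72 ≠ 0, so A is invertible.

Cofactors Cᵢⱼ = (-1)ⁱ⁺ʲ·Mᵢⱼ:
C = 
  [ -4,   5,  12]
  [ 12, -15,  36]
  [  4,  13, -12]

adj(A) = Cᵀ:
adj(A) = 
  [ -4,  12,   4]
  [  5, -15,  13]
  [ 12,  36, -12]

A⁻¹ = (-1/72) · adj(A):
A⁻¹ = 
  [  1/18,   -1/6,  -1/18]
  [ -5/72,   5/24, -13/72]
  [  -1/6,   -1/2,    1/6]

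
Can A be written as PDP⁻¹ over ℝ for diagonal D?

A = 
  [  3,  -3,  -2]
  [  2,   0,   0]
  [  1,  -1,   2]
No

Characteristic polynomial: det(λI - A) = λ³ - 5λ² + 14λ - 16
Testing integer divisors of the constant term: p(2) = 0, so (λ - 2) is a factor:
p(λ) = (λ - 2)(λ² - 3λ + 8)
λ² - 3λ + 8 = 0  ⇒  λ = (3 ± √((-3)² - 4·(8)))/2 = (3 ± √(-23))/2
  = (3 + i√23)/2,  (3 - i√23)/2
Eigenvalues: 2, (3 + i√23)/2, (3 - i√23)/2  (≈ 2, 1.5 + 2.398i, 1.5 - 2.398i)
Has complex eigenvalues (not diagonalizable over ℝ).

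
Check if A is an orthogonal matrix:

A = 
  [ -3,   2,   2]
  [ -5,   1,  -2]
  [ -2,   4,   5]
No

AᵀA = 
  [ 38, -19,  -6]
  [-19,  21,  22]
  [ -6,  22,  33]
≠ I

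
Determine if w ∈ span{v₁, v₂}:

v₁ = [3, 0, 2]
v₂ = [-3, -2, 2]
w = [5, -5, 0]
No

Form the augmented matrix and row-reduce:
[v₁|v₂|w] = 
  [  3,  -3,   5]
  [  0,  -2,  -5]
  [  2,   2,   0]
R3 → R3 - (2/3)·R1
R3 → R3 + (2)·R2
REF = 
  [    3,    -3,     5]
  [    0,    -2,    -5]
  [    0,     0, -40/3]

Row 3 reads [0 0 | -40/3], i.e. 0 = -40/3, so the system is inconsistent and w ∉ span{v₁, v₂}.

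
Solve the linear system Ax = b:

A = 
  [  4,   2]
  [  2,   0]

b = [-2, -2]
x = [-1, 1]

Row reduce the augmented matrix [A|b]:
R2 → R2 - (1/2)·R1
REF = 
  [  4,   2,  -2]
  [  0,  -1,  -1]

Back-substitution:
x₂ = (-1) / (-1) = 1
x₁ = (-2 - (2)(1)) / 4 = -1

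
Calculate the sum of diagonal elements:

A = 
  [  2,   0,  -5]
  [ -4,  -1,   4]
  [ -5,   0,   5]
6

tr(A) = 2 + -1 + 5 = 6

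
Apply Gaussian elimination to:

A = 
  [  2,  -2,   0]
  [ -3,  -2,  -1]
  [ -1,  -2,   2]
Row operations:
R2 → R2 + (3/2)·R1
R3 → R3 + (1/2)·R1
R3 → R3 - (3/5)·R2

Resulting echelon form:
REF = 
  [   2,   -2,    0]
  [   0,   -5,   -1]
  [   0,    0, 13/5]

Rank = 3 (number of non-zero pivot rows).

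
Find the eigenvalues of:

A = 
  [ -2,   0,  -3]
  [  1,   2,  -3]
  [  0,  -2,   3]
Characteristic polynomial: det(λI - A) = λ³ - 3λ² - 10λ - 6
Testing integer divisors of the constant term: p(-1) = 0, so (λ + 1) is a factor:
p(λ) = (λ + 1)(λ² - 4λ - 6)
λ² - 4λ - 6 = 0  ⇒  λ = (4 ± √((-4)² - 4·(-6)))/2 = (4 ± √(40))/2
  = 2 + √10,  2 - √10

λ = -1, 2 + √10, 2 - √10  (≈ -1, 5.162, -1.162)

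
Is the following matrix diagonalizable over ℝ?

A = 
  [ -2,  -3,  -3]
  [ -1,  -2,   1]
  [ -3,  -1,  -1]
Yes

Characteristic polynomial: det(λI - A) = λ³ + 5λ² - 3λ - 21
By the rational root theorem any rational root is an integer dividing 21; none of those is a root, so p(λ) has no rational roots and hence (being an irreducible cubic) no repeated roots.
Discriminant of the cubic: Δ = 4596
Δ > 0 ⇒ three distinct real eigenvalues: λ ≈ -4.683, -2.282, 1.965
Three distinct real eigenvalues, so A has 3 independent eigenvectors.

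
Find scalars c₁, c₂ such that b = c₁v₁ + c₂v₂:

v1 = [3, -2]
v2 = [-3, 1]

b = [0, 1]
c1 = -1, c2 = -1

b = -1·v1 + -1·v2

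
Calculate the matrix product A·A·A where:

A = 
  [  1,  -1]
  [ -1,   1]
A² = A·A:
A²[1,1] = (1)(1) + (-1)(-1) = 2
A²[1,2] = (1)(-1) + (-1)(1) = -2
A²[2,1] = (-1)(1) + (1)(-1) = -2
A²[2,2] = (-1)(-1) + (1)(1) = 2
A² = 
  [  2,  -2]
  [ -2,   2]

A^3 = A^2·A:
A^3[1,1] = (2)(1) + (-2)(-1) = 4
A^3[1,2] = (2)(-1) + (-2)(1) = -4
A^3[2,1] = (-2)(1) + (2)(-1) = -4
A^3[2,2] = (-2)(-1) + (2)(1) = 4
A^3 = 
  [  4,  -4]
  [ -4,   4]

Therefore
A^3 = 
  [  4,  -4]
  [ -4,   4]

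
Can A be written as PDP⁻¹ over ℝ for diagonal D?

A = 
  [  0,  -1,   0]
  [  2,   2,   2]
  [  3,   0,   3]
No

Characteristic polynomial: det(λI - A) = λ³ - 5λ² + 8λ
The constant term is 0, so λ = 0 is a root: p(λ) = λ(λ² - 5λ + 8)
λ² - 5λ + 8 = 0  ⇒  λ = (5 ± √((-5)² - 4·(8)))/2 = (5 ± √(-7))/2
  = (5 + i√7)/2,  (5 - i√7)/2
Eigenvalues: 0, (5 + i√7)/2, (5 - i√7)/2  (≈ 0, 2.5 + 1.323i, 2.5 - 1.323i)
Has complex eigenvalues (not diagonalizable over ℝ).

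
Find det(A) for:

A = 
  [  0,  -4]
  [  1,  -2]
4

For a 2×2 matrix, det = ad - bc = (0)(-2) - (-4)(1) = 4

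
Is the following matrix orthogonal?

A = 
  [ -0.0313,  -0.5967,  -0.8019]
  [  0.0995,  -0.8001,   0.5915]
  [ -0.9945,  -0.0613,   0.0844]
Yes

AᵀA = 
  [  0.9999,   0,   0]
  [  0,   1,   0.0001]
  [  0,   0.0001,   1]
≈ I (equal to I up to the 4-dp rounding of the entries)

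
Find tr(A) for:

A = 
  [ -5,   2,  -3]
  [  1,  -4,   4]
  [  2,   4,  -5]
-14

tr(A) = -5 + -4 + -5 = -14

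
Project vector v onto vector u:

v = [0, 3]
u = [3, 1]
proj_u(v) = [9/10, 3/10]

v·u = (0)(3) + (3)(1) = 3
u·u = (3)² + (1)² = 10
proj_u(v) = (v·u / u·u) × u = (3/10) × u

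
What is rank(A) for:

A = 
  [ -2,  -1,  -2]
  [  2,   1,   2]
rank(A) = 1

Row reduce:
R2 → R2 + (1)·R1
REF = 
  [ -2,  -1,  -2]
  [  0,   0,   0]
Pivot columns: 1 → 1 pivot.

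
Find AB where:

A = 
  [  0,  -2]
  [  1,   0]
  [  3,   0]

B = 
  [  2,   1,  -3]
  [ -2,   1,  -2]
A is 3×2 and B is 2×3, so AB is 3×3. Each entry is (row of A)·(column of B):
AB[1,1] = (0)(2) + (-2)(-2) = 4
AB[1,2] = (0)(1) + (-2)(1) = -2
AB[1,3] = (0)(-3) + (-2)(-2) = 4
AB[2,1] = (1)(2) + (0)(-2) = 2
AB[2,2] = (1)(1) + (0)(1) = 1
AB[2,3] = (1)(-3) + (0)(-2) = -3
AB[3,1] = (3)(2) + (0)(-2) = 6
AB[3,2] = (3)(1) + (0)(1) = 3
AB[3,3] = (3)(-3) + (0)(-2) = -9

AB = 
  [  4,  -2,   4]
  [  2,   1,  -3]
  [  6,   3,  -9]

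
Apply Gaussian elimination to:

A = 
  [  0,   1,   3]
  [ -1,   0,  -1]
Row operations:
Swap R1 ↔ R2

Resulting echelon form:
REF = 
  [ -1,   0,  -1]
  [  0,   1,   3]

Rank = 2 (number of non-zero pivot rows).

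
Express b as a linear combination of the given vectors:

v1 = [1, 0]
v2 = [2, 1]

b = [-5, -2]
c1 = -1, c2 = -2

b = -1·v1 + -2·v2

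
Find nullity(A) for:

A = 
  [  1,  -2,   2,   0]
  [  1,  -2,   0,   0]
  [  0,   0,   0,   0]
nullity(A) = 2

Row reduce:
R2 → R2 - (1)·R1
REF = 
  [  1,  -2,   2,   0]
  [  0,   0,  -2,   0]
  [  0,   0,   0,   0]
Pivot columns: 1, 3 → 2 pivots.
rank(A) = 2, so nullity(A) = 4 - 2 = 2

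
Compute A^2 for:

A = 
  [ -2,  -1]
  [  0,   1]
A² = A·A:
A²[1,1] = (-2)(-2) + (-1)(0) = 4
A²[1,2] = (-2)(-1) + (-1)(1) = 1
A²[2,1] = (0)(-2) + (1)(0) = 0
A²[2,2] = (0)(-1) + (1)(1) = 1
A² = 
  [  4,   1]
  [  0,   1]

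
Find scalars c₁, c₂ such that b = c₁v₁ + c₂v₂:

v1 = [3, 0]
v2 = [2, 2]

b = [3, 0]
c1 = 1, c2 = 0

b = 1·v1 + 0·v2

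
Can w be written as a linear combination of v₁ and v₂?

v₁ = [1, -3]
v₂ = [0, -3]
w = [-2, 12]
Yes

Form the augmented matrix and row-reduce:
[v₁|v₂|w] = 
  [  1,   0,  -2]
  [ -3,  -3,  12]
R2 → R2 + (3)·R1
REF = 
  [  1,   0,  -2]
  [  0,  -3,   6]

No row of the form [0 0 | nonzero], so the system is consistent. Back-substitution gives c₁ = -2, c₂ = -2: w = (-2)·v₁ + (-2)·v₂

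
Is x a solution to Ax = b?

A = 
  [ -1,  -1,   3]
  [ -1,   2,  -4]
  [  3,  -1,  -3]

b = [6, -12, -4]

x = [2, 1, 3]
Yes

Ax = [6, -12, -4] = b ✓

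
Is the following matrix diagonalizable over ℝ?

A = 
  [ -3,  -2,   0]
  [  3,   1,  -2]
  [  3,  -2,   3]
No

Characteristic polynomial: det(λI - A) = λ³ - λ² - 7λ - 33
By the rational root theorem any rational root is an integer dividing 33; none of those is a root, so p(λ) has no rational roots and hence (being an irreducible cubic) no repeated roots.
Discriminant of the cubic: Δ = -32272
Δ < 0 ⇒ one real eigenvalue and a complex-conjugate pair: λ ≈ 4.351, -1.676 + 2.185i, -1.676 - 2.185i
Has complex eigenvalues (not diagonalizable over ℝ).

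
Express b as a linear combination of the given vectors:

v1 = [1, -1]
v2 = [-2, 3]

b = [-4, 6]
c1 = 0, c2 = 2

b = 0·v1 + 2·v2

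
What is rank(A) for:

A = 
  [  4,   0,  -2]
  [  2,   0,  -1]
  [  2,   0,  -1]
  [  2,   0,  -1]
Row reduce:
R2 → R2 - (1/2)·R1
R3 → R3 - (1/2)·R1
R4 → R4 - (1/2)·R1
REF = 
  [  4,   0,  -2]
  [  0,   0,   0]
  [  0,   0,   0]
  [  0,   0,   0]
Pivot columns: 1 → 1 pivot.

rank(A) = 1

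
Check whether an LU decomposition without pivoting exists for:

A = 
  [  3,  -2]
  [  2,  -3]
Yes.
A[1,1] = 3 ≠ 0, so Gaussian elimination proceeds without a row swap: multiplier ℓ₂₁ = (2)/(3) = 2/3, and U[2,2] = -3 - (2/3)(-2) = -5/3.
L = 
  [  1,   0]
  [2/3,   1]
U = 
  [   3,   -2]
  [   0, -5/3]
Check row 2 of LU: [(2/3)(3), (2/3)(-2) + (-5/3)] = [2, -3] = row 2 of A ✓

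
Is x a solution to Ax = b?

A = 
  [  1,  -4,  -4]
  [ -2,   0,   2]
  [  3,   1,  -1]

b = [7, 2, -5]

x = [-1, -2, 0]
Yes

Ax = [7, 2, -5] = b ✓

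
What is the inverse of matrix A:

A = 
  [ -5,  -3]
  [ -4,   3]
det(A) = (-5)(3) - (-3)(-4) = -27
For a 2×2 matrix, A⁻¹ = (1/det(A)) · [[d, -b], [-c, a]]
    = (-1/27) · [[3, 3], [4, -5]]

A⁻¹ = 
  [ -1/9,  -1/9]
  [-4/27,  5/27]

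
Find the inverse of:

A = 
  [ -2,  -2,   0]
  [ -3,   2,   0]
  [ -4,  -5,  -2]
det(A) = (-2)·((2)(-2) - (0)(-5)) - (-2)·((-3)(-2) - (0)(-4)) + (0)·((-3)(-5) - (2)(-4))
  = (-2)(-4) - (-2)(6) + (0)(23)
  = 20
det(A) = 20 ≠ 0, so A is invertible.

Cofactors Cᵢⱼ = (-1)ⁱ⁺ʲ·Mᵢⱼ:
C = 
  [ -4,  -6,  23]
  [ -4,   4,  -2]
  [  0,   0, -10]

adj(A) = Cᵀ:
adj(A) = 
  [ -4,  -4,   0]
  [ -6,   4,   0]
  [ 23,  -2, -10]

A⁻¹ = (1/20) · adj(A):
A⁻¹ = 
  [ -1/5,  -1/5,     0]
  [-3/10,   1/5,     0]
  [23/20, -1/10,  -1/2]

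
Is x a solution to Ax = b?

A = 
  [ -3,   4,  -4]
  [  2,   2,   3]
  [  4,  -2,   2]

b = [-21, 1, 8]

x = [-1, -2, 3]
No

Ax = [-17, 3, 6] ≠ b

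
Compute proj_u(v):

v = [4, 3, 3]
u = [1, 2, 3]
v·u = (4)(1) + (3)(2) + (3)(3) = 19
u·u = (1)² + (2)² + (3)² = 14
proj_u(v) = (v·u / u·u) × u = (19/14) × u

proj_u(v) = [19/14, 19/7, 57/14]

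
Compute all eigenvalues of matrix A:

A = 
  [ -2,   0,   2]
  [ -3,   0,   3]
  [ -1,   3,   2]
λ = 0, √11, -√11  (≈ 0, 3.317, -3.317)

Characteristic polynomial: det(λI - A) = λ³ - 11λ
The constant term is 0, so λ = 0 is a root: p(λ) = λ(λ² - 11)
λ² - 11 = 0  ⇒  λ = (0 ± √((0)² - 4·(-11)))/2 = (0 ± √(44))/2
  = √11,  -√11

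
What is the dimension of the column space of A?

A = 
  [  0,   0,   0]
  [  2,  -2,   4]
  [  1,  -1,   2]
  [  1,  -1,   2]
Row reduce:
Swap R1 ↔ R2
R3 → R3 - (1/2)·R1
R4 → R4 - (1/2)·R1
REF = 
  [  2,  -2,   4]
  [  0,   0,   0]
  [  0,   0,   0]
  [  0,   0,   0]
Pivot columns: 1 → 1 pivot.
dim(Col(A)) = number of pivot columns = 1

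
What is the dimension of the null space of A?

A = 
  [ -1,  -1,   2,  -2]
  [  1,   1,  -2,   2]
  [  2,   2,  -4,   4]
nullity(A) = 3

Row reduce:
R2 → R2 + (1)·R1
R3 → R3 + (2)·R1
REF = 
  [ -1,  -1,   2,  -2]
  [  0,   0,   0,   0]
  [  0,   0,   0,   0]
Pivot columns: 1 → 1 pivot.
rank(A) = 1, so nullity(A) = 4 - 1 = 3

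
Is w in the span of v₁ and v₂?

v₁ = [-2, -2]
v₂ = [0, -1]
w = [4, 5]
Yes

Form the augmented matrix and row-reduce:
[v₁|v₂|w] = 
  [ -2,   0,   4]
  [ -2,  -1,   5]
R2 → R2 - (1)·R1
REF = 
  [ -2,   0,   4]
  [  0,  -1,   1]

No row of the form [0 0 | nonzero], so the system is consistent. Back-substitution gives c₁ = -2, c₂ = -1: w = (-2)·v₁ + (-1)·v₂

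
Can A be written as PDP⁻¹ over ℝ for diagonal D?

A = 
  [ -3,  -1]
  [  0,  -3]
No

tr(A) = -6, det(A) = 9
Characteristic polynomial: λ² - tr(A)λ + det(A) = λ² + 6λ + 9
λ² + 6λ + 9 = (λ + 3)²
Eigenvalues: -3, -3
λ=-3: alg. mult. = 2, geom. mult. = 2 - rank(A - (-3)I) = 2 - 1 = 1
Sum of geometric multiplicities = 1 < n = 2, so there aren't enough independent eigenvectors.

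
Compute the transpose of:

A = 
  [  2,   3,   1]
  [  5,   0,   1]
Aᵀ = 
  [  2,   5]
  [  3,   0]
  [  1,   1]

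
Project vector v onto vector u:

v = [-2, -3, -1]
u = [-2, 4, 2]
v·u = (-2)(-2) + (-3)(4) + (-1)(2) = -10
u·u = (-2)² + (4)² + (2)² = 24
proj_u(v) = (v·u / u·u) × u = (-10/24) × u = (-5/12) × u

proj_u(v) = [5/6, -5/3, -5/6]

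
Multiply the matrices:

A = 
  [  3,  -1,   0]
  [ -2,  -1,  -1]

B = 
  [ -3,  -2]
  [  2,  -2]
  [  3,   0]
AB = 
  [-11,  -4]
  [  1,   6]

A is 2×3 and B is 3×2, so AB is 2×2. Each entry is (row of A)·(column of B):
AB[1,1] = (3)(-3) + (-1)(2) + (0)(3) = -11
AB[1,2] = (3)(-2) + (-1)(-2) + (0)(0) = -4
AB[2,1] = (-2)(-3) + (-1)(2) + (-1)(3) = 1
AB[2,2] = (-2)(-2) + (-1)(-2) + (-1)(0) = 6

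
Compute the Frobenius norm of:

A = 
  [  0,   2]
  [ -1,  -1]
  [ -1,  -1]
||A||_F = 2.828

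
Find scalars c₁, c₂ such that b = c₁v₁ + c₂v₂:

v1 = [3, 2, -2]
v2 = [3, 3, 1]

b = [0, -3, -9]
c1 = 3, c2 = -3

b = 3·v1 + -3·v2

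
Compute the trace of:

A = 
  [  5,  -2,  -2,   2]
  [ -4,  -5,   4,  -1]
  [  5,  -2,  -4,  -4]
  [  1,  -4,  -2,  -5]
-9

tr(A) = 5 + -5 + -4 + -5 = -9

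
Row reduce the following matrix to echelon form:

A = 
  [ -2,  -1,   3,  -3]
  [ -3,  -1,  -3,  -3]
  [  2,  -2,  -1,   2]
Row operations:
R2 → R2 - (3/2)·R1
R3 → R3 + (1)·R1
R3 → R3 + (6)·R2

Resulting echelon form:
REF = 
  [   -2,    -1,     3,    -3]
  [    0,   1/2, -15/2,   3/2]
  [    0,     0,   -43,     8]

Rank = 3 (number of non-zero pivot rows).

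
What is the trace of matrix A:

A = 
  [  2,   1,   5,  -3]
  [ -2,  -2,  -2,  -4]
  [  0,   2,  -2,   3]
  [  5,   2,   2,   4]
2

tr(A) = 2 + -2 + -2 + 4 = 2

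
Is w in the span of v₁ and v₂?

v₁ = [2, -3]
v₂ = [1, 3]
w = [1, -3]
Yes

Form the augmented matrix and row-reduce:
[v₁|v₂|w] = 
  [  2,   1,   1]
  [ -3,   3,  -3]
R2 → R2 + (3/2)·R1
REF = 
  [   2,    1,    1]
  [   0,  9/2, -3/2]

No row of the form [0 0 | nonzero], so the system is consistent. Back-substitution gives c₁ = 2/3, c₂ = -1/3: w = (2/3)·v₁ + (-1/3)·v₂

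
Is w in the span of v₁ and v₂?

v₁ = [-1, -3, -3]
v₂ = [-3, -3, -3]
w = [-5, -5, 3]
No

Form the augmented matrix and row-reduce:
[v₁|v₂|w] = 
  [ -1,  -3,  -5]
  [ -3,  -3,  -5]
  [ -3,  -3,   3]
R2 → R2 - (3)·R1
R3 → R3 - (3)·R1
R3 → R3 - (1)·R2
REF = 
  [ -1,  -3,  -5]
  [  0,   6,  10]
  [  0,   0,   8]

Row 3 reads [0 0 | 8], i.e. 0 = 8, so the system is inconsistent and w ∉ span{v₁, v₂}.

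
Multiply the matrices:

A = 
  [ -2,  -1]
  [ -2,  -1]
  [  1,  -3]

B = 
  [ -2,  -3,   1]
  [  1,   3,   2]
A is 3×2 and B is 2×3, so AB is 3×3. Each entry is (row of A)·(column of B):
AB[1,1] = (-2)(-2) + (-1)(1) = 3
AB[1,2] = (-2)(-3) + (-1)(3) = 3
AB[1,3] = (-2)(1) + (-1)(2) = -4
AB[2,1] = (-2)(-2) + (-1)(1) = 3
AB[2,2] = (-2)(-3) + (-1)(3) = 3
AB[2,3] = (-2)(1) + (-1)(2) = -4
AB[3,1] = (1)(-2) + (-3)(1) = -5
AB[3,2] = (1)(-3) + (-3)(3) = -12
AB[3,3] = (1)(1) + (-3)(2) = -5

AB = 
  [  3,   3,  -4]
  [  3,   3,  -4]
  [ -5, -12,  -5]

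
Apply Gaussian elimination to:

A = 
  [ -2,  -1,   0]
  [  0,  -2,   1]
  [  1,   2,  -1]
Row operations:
R3 → R3 + (1/2)·R1
R3 → R3 + (3/4)·R2

Resulting echelon form:
REF = 
  [  -2,   -1,    0]
  [   0,   -2,    1]
  [   0,    0, -1/4]

Rank = 3 (number of non-zero pivot rows).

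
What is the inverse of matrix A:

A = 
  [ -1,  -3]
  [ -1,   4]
det(A) = (-1)(4) - (-3)(-1) = -7
For a 2×2 matrix, A⁻¹ = (1/det(A)) · [[d, -b], [-c, a]]
    = (-1/7) · [[4, 3], [1, -1]]

A⁻¹ = 
  [-4/7, -3/7]
  [-1/7,  1/7]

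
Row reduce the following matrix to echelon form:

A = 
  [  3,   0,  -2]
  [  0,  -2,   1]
Row operations:
No row operations needed (already in echelon form).

Resulting echelon form:
REF = 
  [  3,   0,  -2]
  [  0,  -2,   1]

Rank = 2 (number of non-zero pivot rows).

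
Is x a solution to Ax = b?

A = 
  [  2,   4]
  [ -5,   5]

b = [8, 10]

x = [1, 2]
No

Ax = [10, 5] ≠ b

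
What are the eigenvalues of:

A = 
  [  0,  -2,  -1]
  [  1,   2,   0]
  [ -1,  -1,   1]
λ = 1, 1, 1

Characteristic polynomial: det(λI - A) = λ³ - 3λ² + 3λ - 1
Testing integer divisors of the constant term: p(1) = 0, so (λ - 1) is a factor:
p(λ) = (λ - 1)(λ² - 2λ + 1)
λ² - 2λ + 1 = (λ - 1)²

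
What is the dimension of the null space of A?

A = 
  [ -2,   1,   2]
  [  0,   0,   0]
nullity(A) = 2

Row reduce:
(no row operations needed)
REF = 
  [ -2,   1,   2]
  [  0,   0,   0]
Pivot columns: 1 → 1 pivot.
rank(A) = 1, so nullity(A) = 3 - 1 = 2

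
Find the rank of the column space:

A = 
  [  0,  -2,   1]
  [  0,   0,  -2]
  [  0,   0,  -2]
dim(Col(A)) = 2

Row reduce:
R3 → R3 - (1)·R2
REF = 
  [  0,  -2,   1]
  [  0,   0,  -2]
  [  0,   0,   0]
Pivot columns: 2, 3 → 2 pivots.
dim(Col(A)) = number of pivot columns = 2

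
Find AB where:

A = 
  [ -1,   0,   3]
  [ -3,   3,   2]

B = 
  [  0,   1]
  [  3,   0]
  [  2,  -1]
A is 2×3 and B is 3×2, so AB is 2×2. Each entry is (row of A)·(column of B):
AB[1,1] = (-1)(0) + (0)(3) + (3)(2) = 6
AB[1,2] = (-1)(1) + (0)(0) + (3)(-1) = -4
AB[2,1] = (-3)(0) + (3)(3) + (2)(2) = 13
AB[2,2] = (-3)(1) + (3)(0) + (2)(-1) = -5

AB = 
  [  6,  -4]
  [ 13,  -5]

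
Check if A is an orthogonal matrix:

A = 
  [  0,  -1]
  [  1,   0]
Yes

AᵀA = 
  [  1,   0]
  [  0,   1]
= I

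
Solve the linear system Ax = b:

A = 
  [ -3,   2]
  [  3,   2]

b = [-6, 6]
x = [2, 0]

Row reduce the augmented matrix [A|b]:
R2 → R2 + (1)·R1
REF = 
  [ -3,   2,  -6]
  [  0,   4,   0]

Back-substitution:
x₂ = 0 / 4 = 0
x₁ = (-6 - (2)(0)) / (-3) = 2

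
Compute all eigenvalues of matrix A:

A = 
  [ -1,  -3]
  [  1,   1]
λ = i√2, -i√2  (≈ 0 + 1.414i, 0 - 1.414i)

tr(A) = 0, det(A) = 2
Characteristic polynomial: λ² - tr(A)λ + det(A) = λ² + 2
λ² + 2 = 0  ⇒  λ = (0 ± √((0)² - 4·(2)))/2 = (0 ± √(-8))/2
  = i√2,  -i√2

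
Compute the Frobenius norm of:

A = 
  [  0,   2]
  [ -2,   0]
||A||_F = 2.828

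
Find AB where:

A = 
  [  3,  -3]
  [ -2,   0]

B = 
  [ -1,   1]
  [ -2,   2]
AB = 
  [  3,  -3]
  [  2,  -2]

A is 2×2 and B is 2×2, so AB is 2×2. Each entry is (row of A)·(column of B):
AB[1,1] = (3)(-1) + (-3)(-2) = 3
AB[1,2] = (3)(1) + (-3)(2) = -3
AB[2,1] = (-2)(-1) + (0)(-2) = 2
AB[2,2] = (-2)(1) + (0)(2) = -2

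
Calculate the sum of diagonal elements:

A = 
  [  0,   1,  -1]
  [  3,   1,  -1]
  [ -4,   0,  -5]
-4

tr(A) = 0 + 1 + -5 = -4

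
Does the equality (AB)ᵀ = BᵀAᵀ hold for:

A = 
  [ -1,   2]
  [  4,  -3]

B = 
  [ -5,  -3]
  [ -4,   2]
Yes

(AB)ᵀ = 
  [ -3,  -8]
  [  7, -18]

BᵀAᵀ = 
  [ -3,  -8]
  [  7, -18]

Both sides are equal — this is the standard identity (AB)ᵀ = BᵀAᵀ, which holds for all A, B.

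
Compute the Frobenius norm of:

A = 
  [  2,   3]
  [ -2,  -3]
||A||_F = 5.099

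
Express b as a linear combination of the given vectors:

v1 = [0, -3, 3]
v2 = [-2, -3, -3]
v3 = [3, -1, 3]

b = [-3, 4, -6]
c1 = -1, c2 = 0, c3 = -1

b = -1·v1 + 0·v2 + -1·v3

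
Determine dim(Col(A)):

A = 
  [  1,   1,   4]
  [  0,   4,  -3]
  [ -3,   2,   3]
Row reduce:
R3 → R3 + (3)·R1
R3 → R3 - (5/4)·R2
REF = 
  [   1,    1,    4]
  [   0,    4,   -3]
  [   0,    0, 75/4]
Pivot columns: 1, 2, 3 → 3 pivots.
dim(Col(A)) = number of pivot columns = 3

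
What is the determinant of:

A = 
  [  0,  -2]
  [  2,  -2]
4

For a 2×2 matrix, det = ad - bc = (0)(-2) - (-2)(2) = 4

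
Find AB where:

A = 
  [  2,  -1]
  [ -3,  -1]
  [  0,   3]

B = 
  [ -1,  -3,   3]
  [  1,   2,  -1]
AB = 
  [ -3,  -8,   7]
  [  2,   7,  -8]
  [  3,   6,  -3]

A is 3×2 and B is 2×3, so AB is 3×3. Each entry is (row of A)·(column of B):
AB[1,1] = (2)(-1) + (-1)(1) = -3
AB[1,2] = (2)(-3) + (-1)(2) = -8
AB[1,3] = (2)(3) + (-1)(-1) = 7
AB[2,1] = (-3)(-1) + (-1)(1) = 2
AB[2,2] = (-3)(-3) + (-1)(2) = 7
AB[2,3] = (-3)(3) + (-1)(-1) = -8
AB[3,1] = (0)(-1) + (3)(1) = 3
AB[3,2] = (0)(-3) + (3)(2) = 6
AB[3,3] = (0)(3) + (3)(-1) = -3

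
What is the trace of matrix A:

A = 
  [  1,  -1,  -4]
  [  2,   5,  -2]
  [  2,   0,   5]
11

tr(A) = 1 + 5 + 5 = 11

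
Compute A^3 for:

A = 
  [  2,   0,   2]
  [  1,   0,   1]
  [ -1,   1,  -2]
A² = A·A:
A²[1,1] = (2)(2) + (0)(1) + (2)(-1) = 2
A²[1,2] = (2)(0) + (0)(0) + (2)(1) = 2
A²[1,3] = (2)(2) + (0)(1) + (2)(-2) = 0
A²[2,1] = (1)(2) + (0)(1) + (1)(-1) = 1
A²[2,2] = (1)(0) + (0)(0) + (1)(1) = 1
A²[2,3] = (1)(2) + (0)(1) + (1)(-2) = 0
A²[3,1] = (-1)(2) + (1)(1) + (-2)(-1) = 1
A²[3,2] = (-1)(0) + (1)(0) + (-2)(1) = -2
A²[3,3] = (-1)(2) + (1)(1) + (-2)(-2) = 3
A² = 
  [  2,   2,   0]
  [  1,   1,   0]
  [  1,  -2,   3]

A^3 = A^2·A:
A^3[1,1] = (2)(2) + (2)(1) + (0)(-1) = 6
A^3[1,2] = (2)(0) + (2)(0) + (0)(1) = 0
A^3[1,3] = (2)(2) + (2)(1) + (0)(-2) = 6
A^3[2,1] = (1)(2) + (1)(1) + (0)(-1) = 3
A^3[2,2] = (1)(0) + (1)(0) + (0)(1) = 0
A^3[2,3] = (1)(2) + (1)(1) + (0)(-2) = 3
A^3[3,1] = (1)(2) + (-2)(1) + (3)(-1) = -3
A^3[3,2] = (1)(0) + (-2)(0) + (3)(1) = 3
A^3[3,3] = (1)(2) + (-2)(1) + (3)(-2) = -6
A^3 = 
  [  6,   0,   6]
  [  3,   0,   3]
  [ -3,   3,  -6]

Therefore
A^3 = 
  [  6,   0,   6]
  [  3,   0,   3]
  [ -3,   3,  -6]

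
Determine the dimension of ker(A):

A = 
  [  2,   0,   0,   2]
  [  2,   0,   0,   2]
nullity(A) = 3

Row reduce:
R2 → R2 - (1)·R1
REF = 
  [  2,   0,   0,   2]
  [  0,   0,   0,   0]
Pivot columns: 1 → 1 pivot.
rank(A) = 1, so nullity(A) = 4 - 1 = 3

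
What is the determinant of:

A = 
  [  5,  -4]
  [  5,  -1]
For a 2×2 matrix, det = ad - bc = (5)(-1) - (-4)(5) = 15

det(A) = 15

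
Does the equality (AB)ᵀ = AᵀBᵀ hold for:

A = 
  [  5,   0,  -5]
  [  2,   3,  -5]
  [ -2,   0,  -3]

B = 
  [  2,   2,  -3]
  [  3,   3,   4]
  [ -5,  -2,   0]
No

(AB)ᵀ = 
  [ 35,  38,  11]
  [ 20,  23,   2]
  [-15,   6,   6]

AᵀBᵀ = 
  [ 20,  13, -29]
  [  6,   9,  -6]
  [-11, -42,  35]

The two matrices differ, so (AB)ᵀ ≠ AᵀBᵀ in general. The correct identity is (AB)ᵀ = BᵀAᵀ.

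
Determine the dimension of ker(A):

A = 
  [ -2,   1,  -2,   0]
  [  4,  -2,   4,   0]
nullity(A) = 3

Row reduce:
R2 → R2 + (2)·R1
REF = 
  [ -2,   1,  -2,   0]
  [  0,   0,   0,   0]
Pivot columns: 1 → 1 pivot.
rank(A) = 1, so nullity(A) = 4 - 1 = 3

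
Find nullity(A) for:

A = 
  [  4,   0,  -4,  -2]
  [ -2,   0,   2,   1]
nullity(A) = 3

Row reduce:
R2 → R2 + (1/2)·R1
REF = 
  [  4,   0,  -4,  -2]
  [  0,   0,   0,   0]
Pivot columns: 1 → 1 pivot.
rank(A) = 1, so nullity(A) = 4 - 1 = 3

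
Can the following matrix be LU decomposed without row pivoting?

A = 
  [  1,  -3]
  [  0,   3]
Yes.
A[1,1] = 1 ≠ 0, so Gaussian elimination proceeds without a row swap: multiplier ℓ₂₁ = (0)/(1) = 0, and U[2,2] = 3 - (0)(-3) = 3.
L = 
  [  1,   0]
  [  0,   1]
U = 
  [  1,  -3]
  [  0,   3]
Check row 2 of LU: [(0)(1), (0)(-3) + 3] = [0, 3] = row 2 of A ✓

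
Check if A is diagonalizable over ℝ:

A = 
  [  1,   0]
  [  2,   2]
Yes

tr(A) = 3, det(A) = 2
Characteristic polynomial: λ² - tr(A)λ + det(A) = λ² - 3λ + 2
λ² - 3λ + 2 = (λ - 1)(λ - 2)
Eigenvalues: 2, 1
λ=1: alg. mult. = 1, geom. mult. = 2 - rank(A - (1)I) = 2 - 1 = 1
λ=2: alg. mult. = 1, geom. mult. = 2 - rank(A - (2)I) = 2 - 1 = 1
Sum of geometric multiplicities equals n, so A has n independent eigenvectors.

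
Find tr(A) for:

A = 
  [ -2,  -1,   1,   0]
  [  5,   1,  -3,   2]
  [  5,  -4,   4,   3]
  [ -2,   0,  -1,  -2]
1

tr(A) = -2 + 1 + 4 + -2 = 1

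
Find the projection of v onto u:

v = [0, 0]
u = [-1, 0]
v·u = (0)(-1) + (0)(0) = 0
u·u = (-1)² + (0)² = 1
proj_u(v) = (v·u / u·u) × u = (0/1) × u = (0) × u

proj_u(v) = [0, 0]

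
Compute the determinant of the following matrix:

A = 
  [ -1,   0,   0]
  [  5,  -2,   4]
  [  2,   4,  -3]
10

Cofactor expansion along row 1:
det(A) = (-1)·((-2)(-3) - (4)(4)) - (0)·((5)(-3) - (4)(2)) + (0)·((5)(4) - (-2)(2))
  = (-1)(-10) - (0)(-23) + (0)(24)
  = 10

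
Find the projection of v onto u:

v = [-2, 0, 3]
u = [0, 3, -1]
v·u = (-2)(0) + (0)(3) + (3)(-1) = -3
u·u = (0)² + (3)² + (-1)² = 10
proj_u(v) = (v·u / u·u) × u = (-3/10) × u

proj_u(v) = [0, -9/10, 3/10]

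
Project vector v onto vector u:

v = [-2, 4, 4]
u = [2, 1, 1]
proj_u(v) = [4/3, 2/3, 2/3]

v·u = (-2)(2) + (4)(1) + (4)(1) = 4
u·u = (2)² + (1)² + (1)² = 6
proj_u(v) = (v·u / u·u) × u = (4/6) × u = (2/3) × u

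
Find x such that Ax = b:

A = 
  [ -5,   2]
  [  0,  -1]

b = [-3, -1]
x = [1, 1]

Row reduce the augmented matrix [A|b]:
(already in echelon form)
REF = 
  [ -5,   2,  -3]
  [  0,  -1,  -1]

Back-substitution:
x₂ = (-1) / (-1) = 1
x₁ = (-3 - (2)(1)) / (-5) = 1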